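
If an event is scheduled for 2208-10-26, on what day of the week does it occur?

Wednesday

Doomsday rule: the anchor day for the 2200s is Friday. For year 08: 8÷12 = 0 r 8, and 8÷4 = 2, so 0+8+2 = 10.
Friday + 10 ≡ Monday — that's 2208's doomsday.
In October the doomsday date is Oct 10.
Oct 26 is 16 days after Oct 10; 16 mod 7 = 2, so Monday + 2 = Wednesday.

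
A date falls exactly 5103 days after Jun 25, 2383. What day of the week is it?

First find the weekday of Jun 25, 2383. Doomsday rule: the anchor day for the 2300s is Wednesday. For year 83: 83÷12 = 6 r 11, and 11÷4 = 2, so 6+11+2 = 19.
Wednesday + 19 ≡ Monday — that's 2383's doomsday.
In June the doomsday date is Jun 6.
Jun 25 is 19 days after Jun 6; 19 mod 7 = 5, so Monday + 5 = Saturday.
5103 mod 7 = 0, so 5103 days after a Saturday is Saturday + 0 = Saturday.

Saturday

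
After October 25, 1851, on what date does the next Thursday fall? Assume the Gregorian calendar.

Oct 25, 1851 is a Saturday.
From Saturday to the next Thursday is 5 days.
Oct 25, 1851 + 5 = Oct 30, 1851.

October 30, 1851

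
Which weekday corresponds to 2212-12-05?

Saturday

Doomsday rule: the anchor day for the 2200s is Friday. For year 12: 12÷12 = 1 r 0, and 0÷4 = 0, so 1+0+0 = 1.
Friday + 1 ≡ Saturday — that's 2212's doomsday.
In December the doomsday date is Dec 12.
Dec 5 is 7 days before Dec 12; 7 mod 7 = 0, so Saturday − 0 = Saturday.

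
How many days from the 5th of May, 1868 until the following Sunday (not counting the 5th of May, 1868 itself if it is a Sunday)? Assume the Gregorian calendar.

5

May 5, 1868 is a Tuesday.
From Tuesday to the next Sunday is 5 days.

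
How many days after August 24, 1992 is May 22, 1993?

Aug 24, 1992 → Sep 24, 1992: 31 days (August has 31).
Sep 24, 1992 → Oct 24, 1992: 30 days (September has 30).
Oct 24, 1992 → Nov 24, 1992: 31 days (October has 31).
Nov 24, 1992 → Dec 24, 1992: 30 days (November has 30).
Dec 24, 1992 → Jan 24, 1993: 31 days (December has 31).
Jan 24, 1993 → Feb 24, 1993: 31 days (January has 31).
Feb 24, 1993 → Mar 24, 1993: 28 days (February has 28).
Mar 24, 1993 → Apr 24, 1993: 31 days (March has 31).
Apr 24, 1993 → May 22, 1993: 28 days.
Total: 271 days.

271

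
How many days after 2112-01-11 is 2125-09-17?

Jan 11, 2112 → Jan 11, 2113: 366 days (Feb 29, 2112 is in that span).
Jan 11, 2113 → Jan 11, 2114: 365 days.
Jan 11, 2114 → Jan 11, 2115: 365 days.
Jan 11, 2115 → Jan 11, 2116: 365 days.
Jan 11, 2116 → Jan 11, 2117: 366 days (Feb 29, 2116 is in that span).
Jan 11, 2117 → Jan 11, 2118: 365 days.
Jan 11, 2118 → Jan 11, 2119: 365 days.
Jan 11, 2119 → Jan 11, 2120: 365 days.
Jan 11, 2120 → Jan 11, 2121: 366 days (Feb 29, 2120 is in that span).
Jan 11, 2121 → Jan 11, 2122: 365 days.
Jan 11, 2122 → Jan 11, 2123: 365 days.
Jan 11, 2123 → Jan 11, 2124: 365 days.
Jan 11, 2124 → Jan 11, 2125: 366 days (Feb 29, 2124 is in that span).
Jan 11, 2125 → Feb 11, 2125: 31 days (January has 31).
Feb 11, 2125 → Mar 11, 2125: 28 days (February has 28).
Mar 11, 2125 → Apr 11, 2125: 31 days (March has 31).
Apr 11, 2125 → May 11, 2125: 30 days (April has 30).
May 11, 2125 → Jun 11, 2125: 31 days (May has 31).
Jun 11, 2125 → Jul 11, 2125: 30 days (June has 30).
Jul 11, 2125 → Aug 11, 2125: 31 days (July has 31).
Aug 11, 2125 → Sep 11, 2125: 31 days (August has 31).
Sep 11, 2125 → Sep 17, 2125: 6 days.
Total: 4998 days.

4998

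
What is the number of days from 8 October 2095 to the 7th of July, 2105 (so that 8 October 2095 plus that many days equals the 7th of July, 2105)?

3559

Oct 8, 2095 → Oct 8, 2096: 366 days (Feb 29, 2096 is in that span).
Oct 8, 2096 → Oct 8, 2097: 365 days.
Oct 8, 2097 → Oct 8, 2098: 365 days.
Oct 8, 2098 → Oct 8, 2099: 365 days.
Oct 8, 2099 → Oct 8, 2100: 365 days.
Oct 8, 2100 → Oct 8, 2101: 365 days.
Oct 8, 2101 → Oct 8, 2102: 365 days.
Oct 8, 2102 → Oct 8, 2103: 365 days.
Oct 8, 2103 → Oct 8, 2104: 366 days (Feb 29, 2104 is in that span).
Oct 8, 2104 → Nov 8, 2104: 31 days (October has 31).
Nov 8, 2104 → Dec 8, 2104: 30 days (November has 30).
Dec 8, 2104 → Jan 8, 2105: 31 days (December has 31).
Jan 8, 2105 → Feb 8, 2105: 31 days (January has 31).
Feb 8, 2105 → Mar 8, 2105: 28 days (February has 28).
Mar 8, 2105 → Apr 8, 2105: 31 days (March has 31).
Apr 8, 2105 → May 8, 2105: 30 days (April has 30).
May 8, 2105 → Jun 8, 2105: 31 days (May has 31).
Jun 8, 2105 → Jul 7, 2105: 29 days.
Total: 3559 days.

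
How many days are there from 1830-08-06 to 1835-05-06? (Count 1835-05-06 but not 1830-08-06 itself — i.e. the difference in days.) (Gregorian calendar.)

1734

Aug 6, 1830 → Aug 6, 1831: 365 days.
Aug 6, 1831 → Aug 6, 1832: 366 days (Feb 29, 1832 is in that span).
Aug 6, 1832 → Aug 6, 1833: 365 days.
Aug 6, 1833 → Aug 6, 1834: 365 days.
Aug 6, 1834 → Sep 6, 1834: 31 days (August has 31).
Sep 6, 1834 → Oct 6, 1834: 30 days (September has 30).
Oct 6, 1834 → Nov 6, 1834: 31 days (October has 31).
Nov 6, 1834 → Dec 6, 1834: 30 days (November has 30).
Dec 6, 1834 → Jan 6, 1835: 31 days (December has 31).
Jan 6, 1835 → Feb 6, 1835: 31 days (January has 31).
Feb 6, 1835 → Mar 6, 1835: 28 days (February has 28).
Mar 6, 1835 → Apr 6, 1835: 31 days (March has 31).
Apr 6, 1835 → May 6, 1835: 30 days.
Total: 1734 days.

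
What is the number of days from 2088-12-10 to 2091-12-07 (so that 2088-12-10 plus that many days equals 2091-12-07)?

Dec 10, 2088 → Dec 10, 2089: 365 days.
Dec 10, 2089 → Dec 10, 2090: 365 days.
Dec 10, 2090 → Jan 10, 2091: 31 days (December has 31).
Jan 10, 2091 → Feb 10, 2091: 31 days (January has 31).
Feb 10, 2091 → Mar 10, 2091: 28 days (February has 28).
Mar 10, 2091 → Apr 10, 2091: 31 days (March has 31).
Apr 10, 2091 → May 10, 2091: 30 days (April has 30).
May 10, 2091 → Jun 10, 2091: 31 days (May has 31).
Jun 10, 2091 → Jul 10, 2091: 30 days (June has 30).
Jul 10, 2091 → Aug 10, 2091: 31 days (July has 31).
Aug 10, 2091 → Sep 10, 2091: 31 days (August has 31).
Sep 10, 2091 → Oct 10, 2091: 30 days (September has 30).
Oct 10, 2091 → Nov 10, 2091: 31 days (October has 31).
Nov 10, 2091 → Dec 7, 2091: 27 days.
Total: 1092 days.

1092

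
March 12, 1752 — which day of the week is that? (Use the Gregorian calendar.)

Sunday

Doomsday rule: the anchor day for the 1700s is Sunday. For year 52: 52÷12 = 4 r 4, and 4÷4 = 1, so 4+4+1 = 9.
Sunday + 9 ≡ Tuesday — that's 1752's doomsday.
In March the doomsday date is Mar 14.
Mar 12 is 2 days before Mar 14; 2 mod 7 = 2, so Tuesday − 2 = Sunday.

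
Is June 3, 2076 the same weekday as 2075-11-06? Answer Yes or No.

Yes

From Nov 6, 2075 to Jun 3, 2076 is 210 days.
210 mod 7 = 0, so they are the same weekday.
(Nov 6, 2075 is a Wednesday; Jun 3, 2076 is a Wednesday.)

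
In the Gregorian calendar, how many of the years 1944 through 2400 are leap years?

Multiples of 4 in [1944,2400]: 115.
Of those, multiples of 100: 5 (not leap unless ÷400).
Multiples of 400: 2.
Leap years = 115 − 5 + 2 = 112.

112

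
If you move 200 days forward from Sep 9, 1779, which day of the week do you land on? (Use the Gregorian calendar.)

Sep 9, 1779 is a Thursday.
200 mod 7 = 4, so 200 days after a Thursday is Thursday + 4 = Monday.

Monday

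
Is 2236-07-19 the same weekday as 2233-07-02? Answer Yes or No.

Yes

From Jul 2, 2233 to Jul 19, 2236 is 1113 days.
1113 mod 7 = 0, so they are the same weekday.
(Jul 2, 2233 is a Tuesday; Jul 19, 2236 is a Tuesday.)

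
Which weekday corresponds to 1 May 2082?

Doomsday rule: the anchor day for the 2000s is Tuesday. For year 82: 82÷12 = 6 r 10, and 10÷4 = 2, so 6+10+2 = 18.
Tuesday + 18 ≡ Saturday — that's 2082's doomsday.
In May the doomsday date is May 9.
May 1 is 8 days before May 9; 8 mod 7 = 1, so Saturday − 1 = Friday.

Friday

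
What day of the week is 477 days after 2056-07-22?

Sunday

First find the weekday of Jul 22, 2056. Doomsday rule: the anchor day for the 2000s is Tuesday. For year 56: 56÷12 = 4 r 8, and 8÷4 = 2, so 4+8+2 = 14.
Tuesday + 14 ≡ Tuesday — that's 2056's doomsday.
In July the doomsday date is Jul 11.
Jul 22 is 11 days after Jul 11; 11 mod 7 = 4, so Tuesday + 4 = Saturday.
477 mod 7 = 1, so 477 days after a Saturday is Saturday + 1 = Sunday.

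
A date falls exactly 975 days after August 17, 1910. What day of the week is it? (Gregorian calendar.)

First find the weekday of Aug 17, 1910. Doomsday rule: the anchor day for the 1900s is Wednesday. For year 10: 10÷12 = 0 r 10, and 10÷4 = 2, so 0+10+2 = 12.
Wednesday + 12 ≡ Monday — that's 1910's doomsday.
In August the doomsday date is Aug 8.
Aug 17 is 9 days after Aug 8; 9 mod 7 = 2, so Monday + 2 = Wednesday.
975 mod 7 = 2, so 975 days after a Wednesday is Wednesday + 2 = Friday.

Friday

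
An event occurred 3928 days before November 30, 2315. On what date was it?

February 27, 2305

−365 (one year) → Nov 30, 2314 (3563 left).
−365 (one year) → Nov 30, 2313 (3198 left).
−365 (one year) → Nov 30, 2312 (2833 left).
−366 (one year; includes Feb 29, 2312) → Nov 30, 2311 (2467 left).
−365 (one year) → Nov 30, 2310 (2102 left).
−365 (one year) → Nov 30, 2309 (1737 left).
−365 (one year) → Nov 30, 2308 (1372 left).
−366 (one year; includes Feb 29, 2308) → Nov 30, 2307 (1006 left).
−365 (one year) → Nov 30, 2306 (641 left).
−365 (one year) → Nov 30, 2305 (276 left).
−30 → Oct 31, 2305 (end of Oct, 31 days; 246 left).
−31 → Sep 30, 2305 (end of Sep, 30 days; 215 left).
−30 → Aug 31, 2305 (end of Aug, 31 days; 185 left).
−31 → Jul 31, 2305 (end of Jul, 31 days; 154 left).
−31 → Jun 30, 2305 (end of Jun, 30 days; 123 left).
−30 → May 31, 2305 (end of May, 31 days; 93 left).
−31 → Apr 30, 2305 (end of Apr, 30 days; 62 left).
−30 → Mar 31, 2305 (end of Mar, 31 days; 32 left).
−31 → Feb 28, 2305 (end of Feb, 28 days; 1 left).
−1 → Feb 27, 2305.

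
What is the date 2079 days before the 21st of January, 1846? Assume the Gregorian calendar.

May 13, 1840

−365 (one year) → Jan 21, 1845 (1714 left).
−366 (one year; includes Feb 29, 1844) → Jan 21, 1844 (1348 left).
−365 (one year) → Jan 21, 1843 (983 left).
−365 (one year) → Jan 21, 1842 (618 left).
−365 (one year) → Jan 21, 1841 (253 left).
−21 → Dec 31, 1840 (end of Dec, 31 days; 232 left).
−31 → Nov 30, 1840 (end of Nov, 30 days; 201 left).
−30 → Oct 31, 1840 (end of Oct, 31 days; 171 left).
−31 → Sep 30, 1840 (end of Sep, 30 days; 140 left).
−30 → Aug 31, 1840 (end of Aug, 31 days; 110 left).
−31 → Jul 31, 1840 (end of Jul, 31 days; 79 left).
−31 → Jun 30, 1840 (end of Jun, 30 days; 48 left).
−30 → May 31, 1840 (end of May, 31 days; 18 left).
−18 → May 13, 1840.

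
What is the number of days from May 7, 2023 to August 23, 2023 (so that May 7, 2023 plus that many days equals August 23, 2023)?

108

May 7, 2023 → Jun 7, 2023: 31 days (May has 31).
Jun 7, 2023 → Jul 7, 2023: 30 days (June has 30).
Jul 7, 2023 → Aug 7, 2023: 31 days (July has 31).
Aug 7, 2023 → Aug 23, 2023: 16 days.
Total: 108 days.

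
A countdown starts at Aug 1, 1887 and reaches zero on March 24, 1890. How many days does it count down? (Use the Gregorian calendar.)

Aug 1, 1887 → Aug 1, 1888: 366 days (Feb 29, 1888 is in that span).
Aug 1, 1888 → Aug 1, 1889: 365 days.
Aug 1, 1889 → Sep 1, 1889: 31 days (August has 31).
Sep 1, 1889 → Oct 1, 1889: 30 days (September has 30).
Oct 1, 1889 → Nov 1, 1889: 31 days (October has 31).
Nov 1, 1889 → Dec 1, 1889: 30 days (November has 30).
Dec 1, 1889 → Jan 1, 1890: 31 days (December has 31).
Jan 1, 1890 → Feb 1, 1890: 31 days (January has 31).
Feb 1, 1890 → Mar 1, 1890: 28 days (February has 28).
Mar 1, 1890 → Mar 24, 1890: 23 days.
Total: 966 days.

966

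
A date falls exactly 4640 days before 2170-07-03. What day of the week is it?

Wednesday

First find the weekday of Jul 3, 2170. Doomsday rule: the anchor day for the 2100s is Sunday. For year 70: 70÷12 = 5 r 10, and 10÷4 = 2, so 5+10+2 = 17.
Sunday + 17 ≡ Wednesday — that's 2170's doomsday.
In July the doomsday date is Jul 11.
Jul 3 is 8 days before Jul 11; 8 mod 7 = 1, so Wednesday − 1 = Tuesday.
4640 mod 7 = 6, so 4640 days before a Tuesday is Tuesday − 6 = Wednesday.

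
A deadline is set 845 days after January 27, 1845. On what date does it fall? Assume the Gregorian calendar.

May 22, 1847

+365 (one year) → Jan 27, 1846 (480 left).
+365 (one year) → Jan 27, 1847 (115 left).
Jan has 31 days: +5 → Feb 1, 1847 (110 left).
Feb has 28 days: +28 → Mar 1, 1847 (82 left).
Mar has 31 days: +31 → Apr 1, 1847 (51 left).
Apr has 30 days: +30 → May 1, 1847 (21 left).
+21 → May 22, 1847.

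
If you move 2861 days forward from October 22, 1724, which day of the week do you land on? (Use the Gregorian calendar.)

Friday

First find the weekday of Oct 22, 1724. Doomsday rule: the anchor day for the 1700s is Sunday. For year 24: 24÷12 = 2 r 0, and 0÷4 = 0, so 2+0+0 = 2.
Sunday + 2 ≡ Tuesday — that's 1724's doomsday.
In October the doomsday date is Oct 10.
Oct 22 is 12 days after Oct 10; 12 mod 7 = 5, so Tuesday + 5 = Sunday.
2861 mod 7 = 5, so 2861 days after a Sunday is Sunday + 5 = Friday.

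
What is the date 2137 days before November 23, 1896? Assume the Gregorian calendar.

January 17, 1891

−366 (one year; includes Feb 29, 1896) → Nov 23, 1895 (1771 left).
−365 (one year) → Nov 23, 1894 (1406 left).
−365 (one year) → Nov 23, 1893 (1041 left).
−365 (one year) → Nov 23, 1892 (676 left).
−366 (one year; includes Feb 29, 1892) → Nov 23, 1891 (310 left).
−23 → Oct 31, 1891 (end of Oct, 31 days; 287 left).
−31 → Sep 30, 1891 (end of Sep, 30 days; 256 left).
−30 → Aug 31, 1891 (end of Aug, 31 days; 226 left).
−31 → Jul 31, 1891 (end of Jul, 31 days; 195 left).
−31 → Jun 30, 1891 (end of Jun, 30 days; 164 left).
−30 → May 31, 1891 (end of May, 31 days; 134 left).
−31 → Apr 30, 1891 (end of Apr, 30 days; 103 left).
−30 → Mar 31, 1891 (end of Mar, 31 days; 73 left).
−31 → Feb 28, 1891 (end of Feb, 28 days; 42 left).
−28 → Jan 31, 1891 (end of Jan, 31 days; 14 left).
−14 → Jan 17, 1891.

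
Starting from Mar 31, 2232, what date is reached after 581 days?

+365 (one year) → Mar 31, 2233 (216 left).
Mar has 31 days: +1 → Apr 1, 2233 (215 left).
Apr has 30 days: +30 → May 1, 2233 (185 left).
May has 31 days: +31 → Jun 1, 2233 (154 left).
Jun has 30 days: +30 → Jul 1, 2233 (124 left).
Jul has 31 days: +31 → Aug 1, 2233 (93 left).
Aug has 31 days: +31 → Sep 1, 2233 (62 left).
Sep has 30 days: +30 → Oct 1, 2233 (32 left).
Oct has 31 days: +31 → Nov 1, 2233 (1 left).
+1 → Nov 2, 2233.

November 2, 2233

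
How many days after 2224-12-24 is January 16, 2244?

6962

Dec 24, 2224 → Dec 24, 2225: 365 days.
Dec 24, 2225 → Dec 24, 2226: 365 days.
Dec 24, 2226 → Dec 24, 2227: 365 days.
Dec 24, 2227 → Dec 24, 2228: 366 days (Feb 29, 2228 is in that span).
Dec 24, 2228 → Dec 24, 2229: 365 days.
Dec 24, 2229 → Dec 24, 2230: 365 days.
Dec 24, 2230 → Dec 24, 2231: 365 days.
Dec 24, 2231 → Dec 24, 2232: 366 days (Feb 29, 2232 is in that span).
Dec 24, 2232 → Dec 24, 2233: 365 days.
Dec 24, 2233 → Dec 24, 2234: 365 days.
Dec 24, 2234 → Dec 24, 2235: 365 days.
Dec 24, 2235 → Dec 24, 2236: 366 days (Feb 29, 2236 is in that span).
Dec 24, 2236 → Dec 24, 2237: 365 days.
Dec 24, 2237 → Dec 24, 2238: 365 days.
Dec 24, 2238 → Dec 24, 2239: 365 days.
Dec 24, 2239 → Dec 24, 2240: 366 days (Feb 29, 2240 is in that span).
Dec 24, 2240 → Dec 24, 2241: 365 days.
Dec 24, 2241 → Dec 24, 2242: 365 days.
Dec 24, 2242 → Jan 24, 2243: 31 days (December has 31).
Jan 24, 2243 → Feb 24, 2243: 31 days (January has 31).
Feb 24, 2243 → Mar 24, 2243: 28 days (February has 28).
Mar 24, 2243 → Apr 24, 2243: 31 days (March has 31).
Apr 24, 2243 → May 24, 2243: 30 days (April has 30).
May 24, 2243 → Jun 24, 2243: 31 days (May has 31).
Jun 24, 2243 → Jul 24, 2243: 30 days (June has 30).
Jul 24, 2243 → Aug 24, 2243: 31 days (July has 31).
Aug 24, 2243 → Sep 24, 2243: 31 days (August has 31).
Sep 24, 2243 → Oct 24, 2243: 30 days (September has 30).
Oct 24, 2243 → Nov 24, 2243: 31 days (October has 31).
Nov 24, 2243 → Dec 24, 2243: 30 days (November has 30).
Dec 24, 2243 → Jan 16, 2244: 23 days.
Total: 6962 days.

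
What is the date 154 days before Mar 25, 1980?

−25 → Feb 29, 1980 (end of Feb, 29 days; 129 left).
−29 → Jan 31, 1980 (end of Jan, 31 days; 100 left).
−31 → Dec 31, 1979 (end of Dec, 31 days; 69 left).
−31 → Nov 30, 1979 (end of Nov, 30 days; 38 left).
−30 → Oct 31, 1979 (end of Oct, 31 days; 8 left).
−8 → Oct 23, 1979.

October 23, 1979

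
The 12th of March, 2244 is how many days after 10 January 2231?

4810

Jan 10, 2231 → Jan 10, 2232: 365 days.
Jan 10, 2232 → Jan 10, 2233: 366 days (Feb 29, 2232 is in that span).
Jan 10, 2233 → Jan 10, 2234: 365 days.
Jan 10, 2234 → Jan 10, 2235: 365 days.
Jan 10, 2235 → Jan 10, 2236: 365 days.
Jan 10, 2236 → Jan 10, 2237: 366 days (Feb 29, 2236 is in that span).
Jan 10, 2237 → Jan 10, 2238: 365 days.
Jan 10, 2238 → Jan 10, 2239: 365 days.
Jan 10, 2239 → Jan 10, 2240: 365 days.
Jan 10, 2240 → Jan 10, 2241: 366 days (Feb 29, 2240 is in that span).
Jan 10, 2241 → Jan 10, 2242: 365 days.
Jan 10, 2242 → Jan 10, 2243: 365 days.
Jan 10, 2243 → Jan 10, 2244: 365 days.
Jan 10, 2244 → Feb 10, 2244: 31 days (January has 31).
Feb 10, 2244 → Mar 10, 2244: 29 days (February has 29).
Mar 10, 2244 → Mar 12, 2244: 2 days.
Total: 4810 days.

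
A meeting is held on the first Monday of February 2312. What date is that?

February 5, 2312

February 1, 2312 is a Thursday.
The first Monday is therefore February 5 (4 days later).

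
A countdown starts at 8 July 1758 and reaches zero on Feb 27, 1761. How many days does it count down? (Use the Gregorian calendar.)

965

Jul 8, 1758 → Jul 8, 1759: 365 days.
Jul 8, 1759 → Jul 8, 1760: 366 days (Feb 29, 1760 is in that span).
Jul 8, 1760 → Aug 8, 1760: 31 days (July has 31).
Aug 8, 1760 → Sep 8, 1760: 31 days (August has 31).
Sep 8, 1760 → Oct 8, 1760: 30 days (September has 30).
Oct 8, 1760 → Nov 8, 1760: 31 days (October has 31).
Nov 8, 1760 → Dec 8, 1760: 30 days (November has 30).
Dec 8, 1760 → Jan 8, 1761: 31 days (December has 31).
Jan 8, 1761 → Feb 8, 1761: 31 days (January has 31).
Feb 8, 1761 → Feb 27, 1761: 19 days.
Total: 965 days.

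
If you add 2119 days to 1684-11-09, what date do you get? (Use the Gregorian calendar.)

August 29, 1690

+365 (one year) → Nov 9, 1685 (1754 left).
+365 (one year) → Nov 9, 1686 (1389 left).
+365 (one year) → Nov 9, 1687 (1024 left).
+366 (one year; includes Feb 29, 1688) → Nov 9, 1688 (658 left).
+365 (one year) → Nov 9, 1689 (293 left).
Nov has 30 days: +22 → Dec 1, 1689 (271 left).
Dec has 31 days: +31 → Jan 1, 1690 (240 left).
Jan has 31 days: +31 → Feb 1, 1690 (209 left).
Feb has 28 days: +28 → Mar 1, 1690 (181 left).
Mar has 31 days: +31 → Apr 1, 1690 (150 left).
Apr has 30 days: +30 → May 1, 1690 (120 left).
May has 31 days: +31 → Jun 1, 1690 (89 left).
Jun has 30 days: +30 → Jul 1, 1690 (59 left).
Jul has 31 days: +31 → Aug 1, 1690 (28 left).
+28 → Aug 29, 1690.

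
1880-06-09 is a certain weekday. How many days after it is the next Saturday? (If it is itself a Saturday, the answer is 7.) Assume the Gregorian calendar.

Jun 9, 1880 is a Wednesday.
From Wednesday to the next Saturday is 3 days.

3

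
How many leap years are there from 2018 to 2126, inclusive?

Multiples of 4 in [2018,2126]: 27.
Of those, multiples of 100: 1 (not leap unless ÷400).
Multiples of 400: 0.
Leap years = 27 − 1 + 0 = 26.

26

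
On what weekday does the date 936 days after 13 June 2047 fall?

First find the weekday of Jun 13, 2047. Doomsday rule: the anchor day for the 2000s is Tuesday. For year 47: 47÷12 = 3 r 11, and 11÷4 = 2, so 3+11+2 = 16.
Tuesday + 16 ≡ Thursday — that's 2047's doomsday.
In June the doomsday date is Jun 6.
Jun 13 is 7 days after Jun 6; 7 mod 7 = 0, so Thursday + 0 = Thursday.
936 mod 7 = 5, so 936 days after a Thursday is Thursday + 5 = Tuesday.

Tuesday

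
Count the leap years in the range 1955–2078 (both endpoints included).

31

Multiples of 4 in [1955,2078]: 31.
Of those, multiples of 100: 1 (not leap unless ÷400).
Multiples of 400: 1.
Leap years = 31 − 1 + 1 = 31.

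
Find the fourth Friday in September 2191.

September 1, 2191 is a Thursday.
The first Friday is therefore September 2 (1 days later).
The fourth Friday is 2 + 3×7 = September 23.

September 23, 2191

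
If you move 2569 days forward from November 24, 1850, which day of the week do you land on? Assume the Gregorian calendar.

Sunday

First find the weekday of Nov 24, 1850. Doomsday rule: the anchor day for the 1800s is Friday. For year 50: 50÷12 = 4 r 2, and 2÷4 = 0, so 4+2+0 = 6.
Friday + 6 ≡ Thursday — that's 1850's doomsday.
In November the doomsday date is Nov 7.
Nov 24 is 17 days after Nov 7; 17 mod 7 = 3, so Thursday + 3 = Sunday.
2569 mod 7 = 0, so 2569 days after a Sunday is Sunday + 0 = Sunday.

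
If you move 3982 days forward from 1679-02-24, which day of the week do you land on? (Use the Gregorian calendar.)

Feb 24, 1679 is a Friday.
3982 mod 7 = 6, so 3982 days after a Friday is Friday + 6 = Thursday.

Thursday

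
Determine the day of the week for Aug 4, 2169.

Friday

Doomsday rule: the anchor day for the 2100s is Sunday. For year 69: 69÷12 = 5 r 9, and 9÷4 = 2, so 5+9+2 = 16.
Sunday + 16 ≡ Tuesday — that's 2169's doomsday.
In August the doomsday date is Aug 8.
Aug 4 is 4 days before Aug 8; 4 mod 7 = 4, so Tuesday − 4 = Friday.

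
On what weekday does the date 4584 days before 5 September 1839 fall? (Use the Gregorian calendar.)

Sep 5, 1839 is a Thursday.
4584 mod 7 = 6, so 4584 days before a Thursday is Thursday − 6 = Friday.

Friday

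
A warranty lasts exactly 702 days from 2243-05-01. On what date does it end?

April 2, 2245

+366 (one year; includes Feb 29, 2244) → May 1, 2244 (336 left).
May has 31 days: +31 → Jun 1, 2244 (305 left).
Jun has 30 days: +30 → Jul 1, 2244 (275 left).
Jul has 31 days: +31 → Aug 1, 2244 (244 left).
Aug has 31 days: +31 → Sep 1, 2244 (213 left).
Sep has 30 days: +30 → Oct 1, 2244 (183 left).
Oct has 31 days: +31 → Nov 1, 2244 (152 left).
Nov has 30 days: +30 → Dec 1, 2244 (122 left).
Dec has 31 days: +31 → Jan 1, 2245 (91 left).
Jan has 31 days: +31 → Feb 1, 2245 (60 left).
Feb has 28 days: +28 → Mar 1, 2245 (32 left).
Mar has 31 days: +31 → Apr 1, 2245 (1 left).
+1 → Apr 2, 2245.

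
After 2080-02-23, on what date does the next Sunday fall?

Feb 23, 2080 is a Friday.
From Friday to the next Sunday is 2 days.
Feb 23, 2080 + 2 = Feb 25, 2080.

February 25, 2080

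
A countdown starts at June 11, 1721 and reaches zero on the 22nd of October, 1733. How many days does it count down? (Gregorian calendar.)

4516

Jun 11, 1721 → Jun 11, 1722: 365 days.
Jun 11, 1722 → Jun 11, 1723: 365 days.
Jun 11, 1723 → Jun 11, 1724: 366 days (Feb 29, 1724 is in that span).
Jun 11, 1724 → Jun 11, 1725: 365 days.
Jun 11, 1725 → Jun 11, 1726: 365 days.
Jun 11, 1726 → Jun 11, 1727: 365 days.
Jun 11, 1727 → Jun 11, 1728: 366 days (Feb 29, 1728 is in that span).
Jun 11, 1728 → Jun 11, 1729: 365 days.
Jun 11, 1729 → Jun 11, 1730: 365 days.
Jun 11, 1730 → Jun 11, 1731: 365 days.
Jun 11, 1731 → Jun 11, 1732: 366 days (Feb 29, 1732 is in that span).
Jun 11, 1732 → Jun 11, 1733: 365 days.
Jun 11, 1733 → Jul 11, 1733: 30 days (June has 30).
Jul 11, 1733 → Aug 11, 1733: 31 days (July has 31).
Aug 11, 1733 → Sep 11, 1733: 31 days (August has 31).
Sep 11, 1733 → Oct 11, 1733: 30 days (September has 30).
Oct 11, 1733 → Oct 22, 1733: 11 days.
Total: 4516 days.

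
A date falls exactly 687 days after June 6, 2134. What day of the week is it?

Jun 6, 2134 is a Sunday.
687 mod 7 = 1, so 687 days after a Sunday is Sunday + 1 = Monday.

Monday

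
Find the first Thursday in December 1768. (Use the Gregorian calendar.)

December 1, 1768 is a Thursday.
The first Thursday is therefore December 1 (same day).

December 1, 1768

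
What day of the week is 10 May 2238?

Doomsday rule: the anchor day for the 2200s is Friday. For year 38: 38÷12 = 3 r 2, and 2÷4 = 0, so 3+2+0 = 5.
Friday + 5 ≡ Wednesday — that's 2238's doomsday.
In May the doomsday date is May 9.
May 10 is 1 day after May 9; 1 mod 7 = 1, so Wednesday + 1 = Thursday.

Thursday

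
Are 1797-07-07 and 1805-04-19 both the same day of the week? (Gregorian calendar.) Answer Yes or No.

From Jul 7, 1797 to Apr 19, 1805 is 2842 days.
2842 mod 7 = 0, so they are the same weekday.
(Jul 7, 1797 is a Friday; Apr 19, 1805 is a Friday.)

Yes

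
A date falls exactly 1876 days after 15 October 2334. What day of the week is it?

Monday

Oct 15, 2334 is a Monday.
1876 mod 7 = 0, so 1876 days after a Monday is Monday + 0 = Monday.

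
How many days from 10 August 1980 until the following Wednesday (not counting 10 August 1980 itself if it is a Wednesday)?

Aug 10, 1980 is a Sunday.
From Sunday to the next Wednesday is 3 days.

3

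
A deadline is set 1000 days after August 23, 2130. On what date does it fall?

+365 (one year) → Aug 23, 2131 (635 left).
+366 (one year; includes Feb 29, 2132) → Aug 23, 2132 (269 left).
Aug has 31 days: +9 → Sep 1, 2132 (260 left).
Sep has 30 days: +30 → Oct 1, 2132 (230 left).
Oct has 31 days: +31 → Nov 1, 2132 (199 left).
Nov has 30 days: +30 → Dec 1, 2132 (169 left).
Dec has 31 days: +31 → Jan 1, 2133 (138 left).
Jan has 31 days: +31 → Feb 1, 2133 (107 left).
Feb has 28 days: +28 → Mar 1, 2133 (79 left).
Mar has 31 days: +31 → Apr 1, 2133 (48 left).
Apr has 30 days: +30 → May 1, 2133 (18 left).
+18 → May 19, 2133.

May 19, 2133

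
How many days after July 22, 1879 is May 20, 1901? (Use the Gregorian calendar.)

Jul 22, 1879 → Jul 22, 1880: 366 days (Feb 29, 1880 is in that span).
Jul 22, 1880 → Jul 22, 1881: 365 days.
Jul 22, 1881 → Jul 22, 1882: 365 days.
Jul 22, 1882 → Jul 22, 1883: 365 days.
Jul 22, 1883 → Jul 22, 1884: 366 days (Feb 29, 1884 is in that span).
Jul 22, 1884 → Jul 22, 1885: 365 days.
Jul 22, 1885 → Jul 22, 1886: 365 days.
Jul 22, 1886 → Jul 22, 1887: 365 days.
Jul 22, 1887 → Jul 22, 1888: 366 days (Feb 29, 1888 is in that span).
Jul 22, 1888 → Jul 22, 1889: 365 days.
Jul 22, 1889 → Jul 22, 1890: 365 days.
Jul 22, 1890 → Jul 22, 1891: 365 days.
Jul 22, 1891 → Jul 22, 1892: 366 days (Feb 29, 1892 is in that span).
Jul 22, 1892 → Jul 22, 1893: 365 days.
Jul 22, 1893 → Jul 22, 1894: 365 days.
Jul 22, 1894 → Jul 22, 1895: 365 days.
Jul 22, 1895 → Jul 22, 1896: 366 days (Feb 29, 1896 is in that span).
Jul 22, 1896 → Jul 22, 1897: 365 days.
Jul 22, 1897 → Jul 22, 1898: 365 days.
Jul 22, 1898 → Jul 22, 1899: 365 days.
Jul 22, 1899 → Jul 22, 1900: 365 days.
Jul 22, 1900 → Aug 22, 1900: 31 days (July has 31).
Aug 22, 1900 → Sep 22, 1900: 31 days (August has 31).
Sep 22, 1900 → Oct 22, 1900: 30 days (September has 30).
Oct 22, 1900 → Nov 22, 1900: 31 days (October has 31).
Nov 22, 1900 → Dec 22, 1900: 30 days (November has 30).
Dec 22, 1900 → Jan 22, 1901: 31 days (December has 31).
Jan 22, 1901 → Feb 22, 1901: 31 days (January has 31).
Feb 22, 1901 → Mar 22, 1901: 28 days (February has 28).
Mar 22, 1901 → Apr 22, 1901: 31 days (March has 31).
Apr 22, 1901 → May 20, 1901: 28 days.
Total: 7972 days.

7972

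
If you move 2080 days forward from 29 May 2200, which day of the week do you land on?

Friday

May 29, 2200 is a Thursday.
2080 mod 7 = 1, so 2080 days after a Thursday is Thursday + 1 = Friday.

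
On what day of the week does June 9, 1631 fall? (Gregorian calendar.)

Monday

Doomsday rule: the anchor day for the 1600s is Tuesday. For year 31: 31÷12 = 2 r 7, and 7÷4 = 1, so 2+7+1 = 10.
Tuesday + 10 ≡ Friday — that's 1631's doomsday.
In June the doomsday date is Jun 6.
Jun 9 is 3 days after Jun 6; 3 mod 7 = 3, so Friday + 3 = Monday.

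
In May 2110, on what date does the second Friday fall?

May 1, 2110 is a Thursday.
The first Friday is therefore May 2 (1 days later).
The second Friday is 2 + 1×7 = May 9.

May 9, 2110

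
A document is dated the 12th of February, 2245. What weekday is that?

Wednesday

Doomsday rule: the anchor day for the 2200s is Friday. For year 45: 45÷12 = 3 r 9, and 9÷4 = 2, so 3+9+2 = 14.
Friday + 14 ≡ Friday — that's 2245's doomsday.
In February the doomsday date is Feb 28 (2245 is not a leap year).
Feb 12 is 16 days before Feb 28; 16 mod 7 = 2, so Friday − 2 = Wednesday.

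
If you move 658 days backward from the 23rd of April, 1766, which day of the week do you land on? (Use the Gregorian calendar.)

First find the weekday of Apr 23, 1766. Doomsday rule: the anchor day for the 1700s is Sunday. For year 66: 66÷12 = 5 r 6, and 6÷4 = 1, so 5+6+1 = 12.
Sunday + 12 ≡ Friday — that's 1766's doomsday.
In April the doomsday date is Apr 4.
Apr 23 is 19 days after Apr 4; 19 mod 7 = 5, so Friday + 5 = Wednesday.
658 mod 7 = 0, so 658 days before a Wednesday is Wednesday − 0 = Wednesday.

Wednesday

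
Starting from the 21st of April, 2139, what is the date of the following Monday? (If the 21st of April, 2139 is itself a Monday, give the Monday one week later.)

Apr 21, 2139 is a Tuesday.
From Tuesday to the next Monday is 6 days.
Apr 21, 2139 + 6 = Apr 27, 2139.

April 27, 2139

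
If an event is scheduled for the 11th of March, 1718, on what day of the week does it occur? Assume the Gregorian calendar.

Friday

Doomsday rule: the anchor day for the 1700s is Sunday. For year 18: 18÷12 = 1 r 6, and 6÷4 = 1, so 1+6+1 = 8.
Sunday + 8 ≡ Monday — that's 1718's doomsday.
In March the doomsday date is Mar 14.
Mar 11 is 3 days before Mar 14; 3 mod 7 = 3, so Monday − 3 = Friday.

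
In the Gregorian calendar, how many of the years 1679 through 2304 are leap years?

Multiples of 4 in [1679,2304]: 157.
Of those, multiples of 100: 7 (not leap unless ÷400).
Multiples of 400: 1.
Leap years = 157 − 7 + 1 = 151.

151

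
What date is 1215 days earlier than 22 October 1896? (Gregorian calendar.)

June 25, 1893

−366 (one year; includes Feb 29, 1896) → Oct 22, 1895 (849 left).
−365 (one year) → Oct 22, 1894 (484 left).
−365 (one year) → Oct 22, 1893 (119 left).
−22 → Sep 30, 1893 (end of Sep, 30 days; 97 left).
−30 → Aug 31, 1893 (end of Aug, 31 days; 67 left).
−31 → Jul 31, 1893 (end of Jul, 31 days; 36 left).
−31 → Jun 30, 1893 (end of Jun, 30 days; 5 left).
−5 → Jun 25, 1893.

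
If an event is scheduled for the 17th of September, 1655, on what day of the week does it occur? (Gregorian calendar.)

Doomsday rule: the anchor day for the 1600s is Tuesday. For year 55: 55÷12 = 4 r 7, and 7÷4 = 1, so 4+7+1 = 12.
Tuesday + 12 ≡ Sunday — that's 1655's doomsday.
In September the doomsday date is Sep 5.
Sep 17 is 12 days after Sep 5; 12 mod 7 = 5, so Sunday + 5 = Friday.

Friday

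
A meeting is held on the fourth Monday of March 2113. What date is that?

March 1, 2113 is a Wednesday.
The first Monday is therefore March 6 (5 days later).
The fourth Monday is 6 + 3×7 = March 27.

March 27, 2113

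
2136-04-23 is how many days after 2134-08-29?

Aug 29, 2134 → Aug 29, 2135: 365 days.
Aug 29, 2135 → Sep 29, 2135: 31 days (August has 31).
Sep 29, 2135 → Oct 29, 2135: 30 days (September has 30).
Oct 29, 2135 → Nov 29, 2135: 31 days (October has 31).
Nov 29, 2135 → Dec 29, 2135: 30 days (November has 30).
Dec 29, 2135 → Jan 29, 2136: 31 days (December has 31).
Jan 29, 2136 → Feb 29, 2136: 31 days (January has 31).
Feb 29, 2136 → Mar 29, 2136: 29 days (February has 29).
Mar 29, 2136 → Apr 23, 2136: 25 days.
Total: 603 days.

603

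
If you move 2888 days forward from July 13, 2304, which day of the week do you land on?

Sunday

Jul 13, 2304 is a Wednesday.
2888 mod 7 = 4, so 2888 days after a Wednesday is Wednesday + 4 = Sunday.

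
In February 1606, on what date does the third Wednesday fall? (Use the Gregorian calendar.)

February 1, 1606 is a Wednesday.
The first Wednesday is therefore February 1 (same day).
The third Wednesday is 1 + 2×7 = February 15.

February 15, 1606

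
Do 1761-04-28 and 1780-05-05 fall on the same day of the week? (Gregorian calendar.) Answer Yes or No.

From Apr 28, 1761 to May 5, 1780 is 6947 days.
6947 mod 7 = 3, so they are different weekdays.
(Apr 28, 1761 is a Tuesday; May 5, 1780 is a Friday.)

No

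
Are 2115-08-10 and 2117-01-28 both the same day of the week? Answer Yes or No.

No

From Aug 10, 2115 to Jan 28, 2117 is 537 days.
537 mod 7 = 5, so they are different weekdays.
(Aug 10, 2115 is a Saturday; Jan 28, 2117 is a Thursday.)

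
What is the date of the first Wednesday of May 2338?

May 4, 2338

May 1, 2338 is a Sunday.
The first Wednesday is therefore May 4 (3 days later).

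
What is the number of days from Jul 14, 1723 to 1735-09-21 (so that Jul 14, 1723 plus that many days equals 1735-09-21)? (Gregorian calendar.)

Jul 14, 1723 → Jul 14, 1724: 366 days (Feb 29, 1724 is in that span).
Jul 14, 1724 → Jul 14, 1725: 365 days.
Jul 14, 1725 → Jul 14, 1726: 365 days.
Jul 14, 1726 → Jul 14, 1727: 365 days.
Jul 14, 1727 → Jul 14, 1728: 366 days (Feb 29, 1728 is in that span).
Jul 14, 1728 → Jul 14, 1729: 365 days.
Jul 14, 1729 → Jul 14, 1730: 365 days.
Jul 14, 1730 → Jul 14, 1731: 365 days.
Jul 14, 1731 → Jul 14, 1732: 366 days (Feb 29, 1732 is in that span).
Jul 14, 1732 → Jul 14, 1733: 365 days.
Jul 14, 1733 → Jul 14, 1734: 365 days.
Jul 14, 1734 → Jul 14, 1735: 365 days.
Jul 14, 1735 → Aug 14, 1735: 31 days (July has 31).
Aug 14, 1735 → Sep 14, 1735: 31 days (August has 31).
Sep 14, 1735 → Sep 21, 1735: 7 days.
Total: 4452 days.

4452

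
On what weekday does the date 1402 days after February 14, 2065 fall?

Monday

Feb 14, 2065 is a Saturday.
1402 mod 7 = 2, so 1402 days after a Saturday is Saturday + 2 = Monday.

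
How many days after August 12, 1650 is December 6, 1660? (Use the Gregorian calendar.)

3769

Aug 12, 1650 → Aug 12, 1651: 365 days.
Aug 12, 1651 → Aug 12, 1652: 366 days (Feb 29, 1652 is in that span).
Aug 12, 1652 → Aug 12, 1653: 365 days.
Aug 12, 1653 → Aug 12, 1654: 365 days.
Aug 12, 1654 → Aug 12, 1655: 365 days.
Aug 12, 1655 → Aug 12, 1656: 366 days (Feb 29, 1656 is in that span).
Aug 12, 1656 → Aug 12, 1657: 365 days.
Aug 12, 1657 → Aug 12, 1658: 365 days.
Aug 12, 1658 → Aug 12, 1659: 365 days.
Aug 12, 1659 → Aug 12, 1660: 366 days (Feb 29, 1660 is in that span).
Aug 12, 1660 → Sep 12, 1660: 31 days (August has 31).
Sep 12, 1660 → Oct 12, 1660: 30 days (September has 30).
Oct 12, 1660 → Nov 12, 1660: 31 days (October has 31).
Nov 12, 1660 → Dec 6, 1660: 24 days.
Total: 3769 days.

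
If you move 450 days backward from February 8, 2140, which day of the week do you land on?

First find the weekday of Feb 8, 2140. Doomsday rule: the anchor day for the 2100s is Sunday. For year 40: 40÷12 = 3 r 4, and 4÷4 = 1, so 3+4+1 = 8.
Sunday + 8 ≡ Monday — that's 2140's doomsday.
In February the doomsday date is Feb 29 (2140 is a leap year (divisible by 4)).
Feb 8 is 21 days before Feb 29; 21 mod 7 = 0, so Monday − 0 = Monday.
450 mod 7 = 2, so 450 days before a Monday is Monday − 2 = Saturday.

Saturday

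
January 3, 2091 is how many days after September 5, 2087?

Sep 5, 2087 → Sep 5, 2088: 366 days (Feb 29, 2088 is in that span).
Sep 5, 2088 → Sep 5, 2089: 365 days.
Sep 5, 2089 → Sep 5, 2090: 365 days.
Sep 5, 2090 → Oct 5, 2090: 30 days (September has 30).
Oct 5, 2090 → Nov 5, 2090: 31 days (October has 31).
Nov 5, 2090 → Dec 5, 2090: 30 days (November has 30).
Dec 5, 2090 → Jan 3, 2091: 29 days.
Total: 1216 days.

1216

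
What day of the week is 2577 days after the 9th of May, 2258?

Monday

First find the weekday of May 9, 2258. Doomsday rule: the anchor day for the 2200s is Friday. For year 58: 58÷12 = 4 r 10, and 10÷4 = 2, so 4+10+2 = 16.
Friday + 16 ≡ Sunday — that's 2258's doomsday.
In May the doomsday date is May 9.
May 9 is the doomsday itself: Sunday.
2577 mod 7 = 1, so 2577 days after a Sunday is Sunday + 1 = Monday.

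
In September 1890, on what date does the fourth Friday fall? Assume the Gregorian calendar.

September 26, 1890

September 1, 1890 is a Monday.
The first Friday is therefore September 5 (4 days later).
The fourth Friday is 5 + 3×7 = September 26.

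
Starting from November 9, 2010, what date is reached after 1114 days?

+365 (one year) → Nov 9, 2011 (749 left).
+366 (one year; includes Feb 29, 2012) → Nov 9, 2012 (383 left).
Nov has 30 days: +22 → Dec 1, 2012 (361 left).
Dec has 31 days: +31 → Jan 1, 2013 (330 left).
Jan has 31 days: +31 → Feb 1, 2013 (299 left).
Feb has 28 days: +28 → Mar 1, 2013 (271 left).
Mar has 31 days: +31 → Apr 1, 2013 (240 left).
Apr has 30 days: +30 → May 1, 2013 (210 left).
May has 31 days: +31 → Jun 1, 2013 (179 left).
Jun has 30 days: +30 → Jul 1, 2013 (149 left).
Jul has 31 days: +31 → Aug 1, 2013 (118 left).
Aug has 31 days: +31 → Sep 1, 2013 (87 left).
Sep has 30 days: +30 → Oct 1, 2013 (57 left).
Oct has 31 days: +31 → Nov 1, 2013 (26 left).
+26 → Nov 27, 2013.

November 27, 2013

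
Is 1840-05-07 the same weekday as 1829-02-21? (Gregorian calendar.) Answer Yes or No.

No

From Feb 21, 1829 to May 7, 1840 is 4093 days.
4093 mod 7 = 5, so they are different weekdays.
(Feb 21, 1829 is a Saturday; May 7, 1840 is a Thursday.)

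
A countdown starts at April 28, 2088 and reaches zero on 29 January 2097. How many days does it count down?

3198

Apr 28, 2088 → Apr 28, 2089: 365 days.
Apr 28, 2089 → Apr 28, 2090: 365 days.
Apr 28, 2090 → Apr 28, 2091: 365 days.
Apr 28, 2091 → Apr 28, 2092: 366 days (Feb 29, 2092 is in that span).
Apr 28, 2092 → Apr 28, 2093: 365 days.
Apr 28, 2093 → Apr 28, 2094: 365 days.
Apr 28, 2094 → Apr 28, 2095: 365 days.
Apr 28, 2095 → Apr 28, 2096: 366 days (Feb 29, 2096 is in that span).
Apr 28, 2096 → May 28, 2096: 30 days (April has 30).
May 28, 2096 → Jun 28, 2096: 31 days (May has 31).
Jun 28, 2096 → Jul 28, 2096: 30 days (June has 30).
Jul 28, 2096 → Aug 28, 2096: 31 days (July has 31).
Aug 28, 2096 → Sep 28, 2096: 31 days (August has 31).
Sep 28, 2096 → Oct 28, 2096: 30 days (September has 30).
Oct 28, 2096 → Nov 28, 2096: 31 days (October has 31).
Nov 28, 2096 → Dec 28, 2096: 30 days (November has 30).
Dec 28, 2096 → Jan 28, 2097: 31 days (December has 31).
Jan 28, 2097 → Jan 29, 2097: 1 days.
Total: 3198 days.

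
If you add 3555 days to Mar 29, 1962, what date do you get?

+365 (one year) → Mar 29, 1963 (3190 left).
+366 (one year; includes Feb 29, 1964) → Mar 29, 1964 (2824 left).
+365 (one year) → Mar 29, 1965 (2459 left).
+365 (one year) → Mar 29, 1966 (2094 left).
+365 (one year) → Mar 29, 1967 (1729 left).
+366 (one year; includes Feb 29, 1968) → Mar 29, 1968 (1363 left).
+365 (one year) → Mar 29, 1969 (998 left).
+365 (one year) → Mar 29, 1970 (633 left).
+365 (one year) → Mar 29, 1971 (268 left).
Mar has 31 days: +3 → Apr 1, 1971 (265 left).
Apr has 30 days: +30 → May 1, 1971 (235 left).
May has 31 days: +31 → Jun 1, 1971 (204 left).
Jun has 30 days: +30 → Jul 1, 1971 (174 left).
Jul has 31 days: +31 → Aug 1, 1971 (143 left).
Aug has 31 days: +31 → Sep 1, 1971 (112 left).
Sep has 30 days: +30 → Oct 1, 1971 (82 left).
Oct has 31 days: +31 → Nov 1, 1971 (51 left).
Nov has 30 days: +30 → Dec 1, 1971 (21 left).
+21 → Dec 22, 1971.

December 22, 1971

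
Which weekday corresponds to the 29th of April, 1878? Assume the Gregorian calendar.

Doomsday rule: the anchor day for the 1800s is Friday. For year 78: 78÷12 = 6 r 6, and 6÷4 = 1, so 6+6+1 = 13.
Friday + 13 ≡ Thursday — that's 1878's doomsday.
In April the doomsday date is Apr 4.
Apr 29 is 25 days after Apr 4; 25 mod 7 = 4, so Thursday + 4 = Monday.

Monday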